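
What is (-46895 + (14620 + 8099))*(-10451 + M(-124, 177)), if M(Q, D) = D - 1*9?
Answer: 248601808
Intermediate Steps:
M(Q, D) = -9 + D (M(Q, D) = D - 9 = -9 + D)
(-46895 + (14620 + 8099))*(-10451 + M(-124, 177)) = (-46895 + (14620 + 8099))*(-10451 + (-9 + 177)) = (-46895 + 22719)*(-10451 + 168) = -24176*(-10283) = 248601808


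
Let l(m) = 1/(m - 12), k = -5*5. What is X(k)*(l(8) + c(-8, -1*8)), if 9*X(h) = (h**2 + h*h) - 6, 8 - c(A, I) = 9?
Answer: -1555/9 ≈ -172.78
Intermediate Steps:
c(A, I) = -1 (c(A, I) = 8 - 1*9 = 8 - 9 = -1)
k = -25
X(h) = -2/3 + 2*h**2/9 (X(h) = ((h**2 + h*h) - 6)/9 = ((h**2 + h**2) - 6)/9 = (2*h**2 - 6)/9 = (-6 + 2*h**2)/9 = -2/3 + 2*h**2/9)
l(m) = 1/(-12 + m)
X(k)*(l(8) + c(-8, -1*8)) = (-2/3 + (2/9)*(-25)**2)*(1/(-12 + 8) - 1) = (-2/3 + (2/9)*625)*(1/(-4) - 1) = (-2/3 + 1250/9)*(-1/4 - 1) = (1244/9)*(-5/4) = -1555/9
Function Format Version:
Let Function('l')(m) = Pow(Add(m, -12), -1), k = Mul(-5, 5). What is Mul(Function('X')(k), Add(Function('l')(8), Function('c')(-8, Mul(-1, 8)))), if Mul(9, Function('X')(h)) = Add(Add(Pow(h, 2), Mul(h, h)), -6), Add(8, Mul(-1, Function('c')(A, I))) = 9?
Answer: Rational(-1555, 9) ≈ -172.78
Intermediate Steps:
Function('c')(A, I) = -1 (Function('c')(A, I) = Add(8, Mul(-1, 9)) = Add(8, -9) = -1)
k = -25
Function('X')(h) = Add(Rational(-2, 3), Mul(Rational(2, 9), Pow(h, 2))) (Function('X')(h) = Mul(Rational(1, 9), Add(Add(Pow(h, 2), Mul(h, h)), -6)) = Mul(Rational(1, 9), Add(Add(Pow(h, 2), Pow(h, 2)), -6)) = Mul(Rational(1, 9), Add(Mul(2, Pow(h, 2)), -6)) = Mul(Rational(1, 9), Add(-6, Mul(2, Pow(h, 2)))) = Add(Rational(-2, 3), Mul(Rational(2, 9), Pow(h, 2))))
Function('l')(m) = Pow(Add(-12, m), -1)
Mul(Function('X')(k), Add(Function('l')(8), Function('c')(-8, Mul(-1, 8)))) = Mul(Add(Rational(-2, 3), Mul(Rational(2, 9), Pow(-25, 2))), Add(Pow(Add(-12, 8), -1), -1)) = Mul(Add(Rational(-2, 3), Mul(Rational(2, 9), 625)), Add(Pow(-4, -1), -1)) = Mul(Add(Rational(-2, 3), Rational(1250, 9)), Add(Rational(-1, 4), -1)) = Mul(Rational(1244, 9), Rational(-5, 4)) = Rational(-1555, 9)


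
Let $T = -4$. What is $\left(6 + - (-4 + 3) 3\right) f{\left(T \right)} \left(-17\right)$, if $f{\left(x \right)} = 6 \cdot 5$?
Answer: $-4590$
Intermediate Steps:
$f{\left(x \right)} = 30$
$\left(6 + - (-4 + 3) 3\right) f{\left(T \right)} \left(-17\right) = \left(6 + - (-4 + 3) 3\right) 30 \left(-17\right) = \left(6 + \left(-1\right) \left(-1\right) 3\right) 30 \left(-17\right) = \left(6 + 1 \cdot 3\right) 30 \left(-17\right) = \left(6 + 3\right) 30 \left(-17\right) = 9 \cdot 30 \left(-17\right) = 270 \left(-17\right) = -4590$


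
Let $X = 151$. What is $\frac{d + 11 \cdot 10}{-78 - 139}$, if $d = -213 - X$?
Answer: $\frac{254}{217} \approx 1.1705$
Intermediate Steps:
$d = -364$ ($d = -213 - 151 = -364$)
$\frac{d + 11 \cdot 10}{-78 - 139} = \frac{-364 + 11 \cdot 10}{-78 - 139} = \frac{-364 + 110}{-217} = \left(-254\right) \left(- \frac{1}{217}\right) = \frac{254}{217}$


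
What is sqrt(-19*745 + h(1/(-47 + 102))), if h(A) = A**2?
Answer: I*sqrt(42818874)/55 ≈ 118.97*I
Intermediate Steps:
sqrt(-19*745 + h(1/(-47 + 102))) = sqrt(-19*745 + (1/(-47 + 102))**2) = sqrt(-14155 + (1/55)**2) = sqrt(-14155 + 1/3025) = sqrt(-42818874/3025) = I*sqrt(42818874)/55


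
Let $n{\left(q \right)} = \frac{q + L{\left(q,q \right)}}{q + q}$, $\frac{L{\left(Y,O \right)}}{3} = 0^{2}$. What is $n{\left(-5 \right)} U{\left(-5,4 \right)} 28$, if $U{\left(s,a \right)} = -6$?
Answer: $-84$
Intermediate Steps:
$L{\left(Y,O \right)} = 0$ ($L{\left(Y,O \right)} = 3 \cdot 0^{2} = 3 \cdot 0 = 0$)
$n{\left(q \right)} = \frac{1}{2}$ ($n{\left(q \right)} = \frac{q + 0}{q + q} = \frac{q}{2 q} = q \frac{1}{2 q} = \frac{1}{2}$)
$n{\left(-5 \right)} U{\left(-5,4 \right)} 28 = \frac{1}{2} \left(-6\right) 28 = \left(-3\right) 28 = -84$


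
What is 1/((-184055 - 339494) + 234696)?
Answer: -1/288853 ≈ -3.4620e-6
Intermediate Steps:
1/((-184055 - 339494) + 234696) = 1/(-523549 + 234696) = 1/(-288853) = -1/288853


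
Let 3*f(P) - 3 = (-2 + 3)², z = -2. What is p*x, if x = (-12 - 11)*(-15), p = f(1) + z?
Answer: -230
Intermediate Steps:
f(P) = 4/3 (f(P) = 1 + (-2 + 3)²/3 = 1 + (⅓)*1² = 1 + (⅓)*1 = 1 + ⅓ = 4/3)
p = -⅔ (p = 4/3 - 2 = -⅔ ≈ -0.66667)
x = 345 (x = -23*(-15) = 345)
p*x = -⅔*345 = -230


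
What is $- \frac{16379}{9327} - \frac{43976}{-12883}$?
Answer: $\frac{199153495}{120159741} \approx 1.6574$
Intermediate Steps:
$- \frac{16379}{9327} - \frac{43976}{-12883} = \left(-16379\right) \frac{1}{9327} - - \frac{43976}{12883} = - \frac{16379}{9327} + \frac{43976}{12883} = \frac{199153495}{120159741}$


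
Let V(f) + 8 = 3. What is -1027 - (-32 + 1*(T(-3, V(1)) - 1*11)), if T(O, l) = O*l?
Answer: -999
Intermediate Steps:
V(f) = -5 (V(f) = -8 + 3 = -5)
-1027 - (-32 + 1*(T(-3, V(1)) - 1*11)) = -1027 - (-32 + 1*(-3*(-5) - 1*11)) = -1027 - (-32 + 1*(15 - 11)) = -1027 - (-32 + 1*4) = -1027 - (-32 + 4) = -1027 - 1*(-28) = -1027 + 28 = -999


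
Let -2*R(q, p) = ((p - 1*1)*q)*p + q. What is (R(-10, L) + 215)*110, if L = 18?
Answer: 192500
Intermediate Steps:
R(q, p) = -q/2 - p*q*(-1 + p)/2 (R(q, p) = -(((p - 1*1)*q)*p + q)/2 = -(((p - 1)*q)*p + q)/2 = -(((-1 + p)*q)*p + q)/2 = -((q*(-1 + p))*p + q)/2 = -(p*q*(-1 + p) + q)/2 = -(q + p*q*(-1 + p))/2 = -q/2 - p*q*(-1 + p)/2)
(R(-10, L) + 215)*110 = ((½)*(-10)*(-1 + 18 - 1*18²) + 215)*110 = ((½)*(-10)*(-1 + 18 - 1*324) + 215)*110 = ((½)*(-10)*(-1 + 18 - 324) + 215)*110 = ((½)*(-10)*(-307) + 215)*110 = (1535 + 215)*110 = 1750*110 = 192500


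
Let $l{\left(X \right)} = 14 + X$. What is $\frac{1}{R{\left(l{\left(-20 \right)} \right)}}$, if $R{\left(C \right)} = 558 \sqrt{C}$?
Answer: $- \frac{i \sqrt{6}}{3348} \approx - 0.00073163 i$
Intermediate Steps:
$\frac{1}{R{\left(l{\left(-20 \right)} \right)}} = \frac{1}{558 \sqrt{14 - 20}} = \frac{1}{558 \sqrt{-6}} = \frac{1}{558 i \sqrt{6}} = - \frac{i \sqrt{6}}{3348}$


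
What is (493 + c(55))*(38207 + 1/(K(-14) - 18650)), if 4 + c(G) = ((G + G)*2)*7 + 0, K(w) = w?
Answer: 1446870661963/18664 ≈ 7.7522e+7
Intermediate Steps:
c(G) = -4 + 28*G (c(G) = -4 + (((G + G)*2)*7 + 0) = -4 + (((2*G)*2)*7 + 0) = -4 + ((4*G)*7 + 0) = -4 + (28*G + 0) = -4 + 28*G)
(493 + c(55))*(38207 + 1/(K(-14) - 18650)) = (493 + (-4 + 28*55))*(38207 + 1/(-14 - 18650)) = (493 + (-4 + 1540))*(38207 + 1/(-18664)) = (493 + 1536)*(38207 - 1/18664) = 2029*(713095447/18664) = 1446870661963/18664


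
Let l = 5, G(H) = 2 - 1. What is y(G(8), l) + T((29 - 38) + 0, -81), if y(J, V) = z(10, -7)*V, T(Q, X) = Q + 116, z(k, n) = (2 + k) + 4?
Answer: 187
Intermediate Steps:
G(H) = 1
z(k, n) = 6 + k
T(Q, X) = 116 + Q
y(J, V) = 16*V (y(J, V) = (6 + 10)*V = 16*V)
y(G(8), l) + T((29 - 38) + 0, -81) = 16*5 + (116 + ((29 - 38) + 0)) = 80 + (116 + (-9 + 0)) = 80 + (116 - 9) = 80 + 107 = 187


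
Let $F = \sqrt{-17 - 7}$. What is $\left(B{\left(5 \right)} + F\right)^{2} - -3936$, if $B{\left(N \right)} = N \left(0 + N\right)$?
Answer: $4537 + 100 i \sqrt{6} \approx 4537.0 + 244.95 i$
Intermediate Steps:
$B{\left(N \right)} = N^{2}$ ($B{\left(N \right)} = N N = N^{2}$)
$F = 2 i \sqrt{6}$ ($F = \sqrt{-24} = 2 i \sqrt{6} \approx 4.899 i$)
$\left(B{\left(5 \right)} + F\right)^{2} - -3936 = \left(5^{2} + 2 i \sqrt{6}\right)^{2} - -3936 = \left(25 + 2 i \sqrt{6}\right)^{2} + 3936 = 3936 + \left(25 + 2 i \sqrt{6}\right)^{2}$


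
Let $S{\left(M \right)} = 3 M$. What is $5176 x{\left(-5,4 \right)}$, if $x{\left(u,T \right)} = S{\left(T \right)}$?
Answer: $62112$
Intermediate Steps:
$x{\left(u,T \right)} = 3 T$
$5176 x{\left(-5,4 \right)} = 5176 \cdot 3 \cdot 4 = 5176 \cdot 12 = 62112$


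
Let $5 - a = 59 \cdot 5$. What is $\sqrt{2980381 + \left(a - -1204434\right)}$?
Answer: $5 \sqrt{167381} \approx 2045.6$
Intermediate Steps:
$a = -290$ ($a = 5 - 59 \cdot 5 = 5 - 295 = -290$)
$\sqrt{2980381 + \left(a - -1204434\right)} = \sqrt{2980381 - -1204144} = \sqrt{2980381 + \left(-290 + 1204434\right)} = \sqrt{2980381 + 1204144} = \sqrt{4184525} = 5 \sqrt{167381}$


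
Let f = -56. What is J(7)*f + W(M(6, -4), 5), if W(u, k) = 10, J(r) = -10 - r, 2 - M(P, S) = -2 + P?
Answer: 962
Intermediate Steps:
M(P, S) = 4 - P (M(P, S) = 2 - (-2 + P) = 2 + (2 - P) = 4 - P)
J(7)*f + W(M(6, -4), 5) = (-10 - 1*7)*(-56) + 10 = (-10 - 7)*(-56) + 10 = -17*(-56) + 10 = 952 + 10 = 962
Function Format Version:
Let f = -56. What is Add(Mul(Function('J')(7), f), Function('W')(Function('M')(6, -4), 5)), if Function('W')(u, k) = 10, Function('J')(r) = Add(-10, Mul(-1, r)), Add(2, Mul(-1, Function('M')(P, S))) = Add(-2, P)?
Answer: 962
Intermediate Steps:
Function('M')(P, S) = Add(4, Mul(-1, P)) (Function('M')(P, S) = Add(2, Mul(-1, Add(-2, P))) = Add(2, Add(2, Mul(-1, P))) = Add(4, Mul(-1, P)))
Add(Mul(Function('J')(7), f), Function('W')(Function('M')(6, -4), 5)) = Add(Mul(Add(-10, Mul(-1, 7)), -56), 10) = Add(Mul(Add(-10, -7), -56), 10) = Add(Mul(-17, -56), 10) = Add(952, 10) = 962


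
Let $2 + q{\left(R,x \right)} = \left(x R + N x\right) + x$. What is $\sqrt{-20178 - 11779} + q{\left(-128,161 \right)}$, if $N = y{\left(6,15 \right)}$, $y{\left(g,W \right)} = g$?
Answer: $-19483 + i \sqrt{31957} \approx -19483.0 + 178.77 i$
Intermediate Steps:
$N = 6$
$q{\left(R,x \right)} = -2 + 7 x + R x$ ($q{\left(R,x \right)} = -2 + \left(\left(x R + 6 x\right) + x\right) = -2 + \left(\left(R x + 6 x\right) + x\right) = -2 + \left(\left(6 x + R x\right) + x\right) = -2 + \left(7 x + R x\right) = -2 + 7 x + R x$)
$\sqrt{-20178 - 11779} + q{\left(-128,161 \right)} = \sqrt{-20178 - 11779} - 19483 = \sqrt{-31957} - 19483 = i \sqrt{31957} - 19483 = -19483 + i \sqrt{31957}$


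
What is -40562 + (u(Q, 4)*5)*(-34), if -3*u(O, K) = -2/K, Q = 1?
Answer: -121771/3 ≈ -40590.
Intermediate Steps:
u(O, K) = 2/(3*K) (u(O, K) = -(-2)/(3*K) = 2/(3*K))
-40562 + (u(Q, 4)*5)*(-34) = -40562 + (((⅔)/4)*5)*(-34) = -40562 + (((⅔)*(¼))*5)*(-34) = -40562 + ((⅙)*5)*(-34) = -40562 + (⅚)*(-34) = -40562 - 85/3 = -121771/3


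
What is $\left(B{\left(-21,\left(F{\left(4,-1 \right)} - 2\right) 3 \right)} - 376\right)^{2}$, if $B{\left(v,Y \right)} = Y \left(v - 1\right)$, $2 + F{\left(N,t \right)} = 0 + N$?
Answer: $141376$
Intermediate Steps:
$F{\left(N,t \right)} = -2 + N$ ($F{\left(N,t \right)} = -2 + \left(0 + N\right) = -2 + N$)
$B{\left(v,Y \right)} = Y \left(-1 + v\right)$
$\left(B{\left(-21,\left(F{\left(4,-1 \right)} - 2\right) 3 \right)} - 376\right)^{2} = \left(\left(\left(-2 + 4\right) - 2\right) 3 \left(-1 - 21\right) - 376\right)^{2} = \left(\left(2 - 2\right) 3 \left(-22\right) - 376\right)^{2} = \left(0 \cdot 3 \left(-22\right) - 376\right)^{2} = \left(0 \left(-22\right) - 376\right)^{2} = \left(0 - 376\right)^{2} = \left(-376\right)^{2} = 141376$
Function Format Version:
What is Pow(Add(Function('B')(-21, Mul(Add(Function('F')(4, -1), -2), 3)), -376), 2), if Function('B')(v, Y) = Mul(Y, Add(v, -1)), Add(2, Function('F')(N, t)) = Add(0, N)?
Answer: 141376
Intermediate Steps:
Function('F')(N, t) = Add(-2, N) (Function('F')(N, t) = Add(-2, Add(0, N)) = Add(-2, N))
Function('B')(v, Y) = Mul(Y, Add(-1, v))
Pow(Add(Function('B')(-21, Mul(Add(Function('F')(4, -1), -2), 3)), -376), 2) = Pow(Add(Mul(Mul(Add(Add(-2, 4), -2), 3), Add(-1, -21)), -376), 2) = Pow(Add(Mul(Mul(Add(2, -2), 3), -22), -376), 2) = Pow(Add(Mul(Mul(0, 3), -22), -376), 2) = Pow(Add(Mul(0, -22), -376), 2) = Pow(Add(0, -376), 2) = Pow(-376, 2) = 141376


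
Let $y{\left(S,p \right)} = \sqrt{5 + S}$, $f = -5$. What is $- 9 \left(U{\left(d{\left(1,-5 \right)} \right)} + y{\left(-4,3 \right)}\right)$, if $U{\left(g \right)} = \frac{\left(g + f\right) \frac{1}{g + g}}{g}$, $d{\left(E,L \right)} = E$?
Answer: $9$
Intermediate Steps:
$U{\left(g \right)} = \frac{-5 + g}{2 g^{2}}$ ($U{\left(g \right)} = \frac{\left(g - 5\right) \frac{1}{g + g}}{g} = \frac{\left(-5 + g\right) \frac{1}{2 g}}{g} = \frac{\frac{1}{2} \frac{1}{g} \left(-5 + g\right)}{g} = \frac{-5 + g}{2 g^{2}}$)
$- 9 \left(U{\left(d{\left(1,-5 \right)} \right)} + y{\left(-4,3 \right)}\right) = - 9 \left(\frac{-5 + 1}{2 \cdot 1} + \sqrt{5 - 4}\right) = - 9 \left(\frac{1}{2} \cdot 1 \left(-4\right) + \sqrt{1}\right) = - 9 \left(-2 + 1\right) = \left(-9\right) \left(-1\right) = 9$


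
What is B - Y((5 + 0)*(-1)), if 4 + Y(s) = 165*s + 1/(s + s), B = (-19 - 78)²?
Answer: 102381/10 ≈ 10238.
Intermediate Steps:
B = 9409 (B = (-97)² = 9409)
Y(s) = -4 + 1/(2*s) + 165*s (Y(s) = -4 + (165*s + 1/(s + s)) = -4 + (165*s + 1/(2*s)) = -4 + (1/(2*s) + 165*s) = -4 + 1/(2*s) + 165*s)
B - Y((5 + 0)*(-1)) = 9409 - (-4 + 1/(2*(((5 + 0)*(-1)))) + 165*((5 + 0)*(-1))) = 9409 - (-4 + 1/(2*((5*(-1)))) + 165*(5*(-1))) = 9409 - (-4 + (½)/(-5) + 165*(-5)) = 9409 - (-4 + (½)*(-⅕) - 825) = 9409 - (-4 - ⅒ - 825) = 9409 - 1*(-8291/10) = 9409 + 8291/10 = 102381/10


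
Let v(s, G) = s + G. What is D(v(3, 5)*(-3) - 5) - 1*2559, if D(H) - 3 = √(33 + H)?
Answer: -2554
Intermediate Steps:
v(s, G) = G + s
D(H) = 3 + √(33 + H)
D(v(3, 5)*(-3) - 5) - 1*2559 = (3 + √(33 + ((5 + 3)*(-3) - 5))) - 1*2559 = (3 + √(33 + (8*(-3) - 5))) - 2559 = (3 + √(33 + (-24 - 5))) - 2559 = (3 + √(33 - 29)) - 2559 = (3 + √4) - 2559 = (3 + 2) - 2559 = 5 - 2559 = -2554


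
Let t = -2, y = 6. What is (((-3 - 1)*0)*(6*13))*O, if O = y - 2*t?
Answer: 0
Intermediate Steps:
O = 10 (O = 6 - 2*(-2) = 6 + 4 = 10)
(((-3 - 1)*0)*(6*13))*O = (((-3 - 1)*0)*(6*13))*10 = (-4*0*78)*10 = (0*78)*10 = 0*10 = 0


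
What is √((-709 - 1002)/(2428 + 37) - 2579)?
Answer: I*√18638290/85 ≈ 50.791*I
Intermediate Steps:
√((-709 - 1002)/(2428 + 37) - 2579) = √(-1711/2465 - 2579) = √(-1711*1/2465 - 2579) = √(-59/85 - 2579) = √(-219274/85) = I*√18638290/85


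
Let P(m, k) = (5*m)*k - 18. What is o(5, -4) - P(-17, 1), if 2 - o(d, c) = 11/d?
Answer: 514/5 ≈ 102.80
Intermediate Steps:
o(d, c) = 2 - 11/d
P(m, k) = -18 + 5*k*m (P(m, k) = 5*k*m - 18 = -18 + 5*k*m)
o(5, -4) - P(-17, 1) = (2 - 11/5) - (-18 + 5*1*(-17)) = (2 - 11*1/5) - (-18 - 85) = (2 - 11/5) - 1*(-103) = -1/5 + 103 = 514/5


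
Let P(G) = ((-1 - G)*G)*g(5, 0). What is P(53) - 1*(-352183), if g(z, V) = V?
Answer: 352183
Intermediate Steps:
P(G) = 0 (P(G) = ((-1 - G)*G)*0 = (G*(-1 - G))*0 = 0)
P(53) - 1*(-352183) = 0 - 1*(-352183) = 0 + 352183 = 352183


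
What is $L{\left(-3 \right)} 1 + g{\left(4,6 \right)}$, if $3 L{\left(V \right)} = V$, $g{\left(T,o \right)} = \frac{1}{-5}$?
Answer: $- \frac{6}{5} \approx -1.2$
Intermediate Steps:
$g{\left(T,o \right)} = - \frac{1}{5}$
$L{\left(V \right)} = \frac{V}{3}$
$L{\left(-3 \right)} 1 + g{\left(4,6 \right)} = \frac{1}{3} \left(-3\right) 1 - \frac{1}{5} = \left(-1\right) 1 - \frac{1}{5} = -1 - \frac{1}{5} = - \frac{6}{5}$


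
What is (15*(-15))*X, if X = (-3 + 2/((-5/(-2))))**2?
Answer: -1089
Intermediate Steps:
X = 121/25 (X = (-3 + 2/((-5*(-1/2))))**2 = (-3 + 2/(5/2))**2 = (-3 + 2*(2/5))**2 = (-3 + 4/5)**2 = (-11/5)**2 = 121/25 ≈ 4.8400)
(15*(-15))*X = (15*(-15))*(121/25) = -225*121/25 = -1089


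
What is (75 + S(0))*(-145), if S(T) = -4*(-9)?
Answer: -16095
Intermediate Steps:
S(T) = 36
(75 + S(0))*(-145) = (75 + 36)*(-145) = 111*(-145) = -16095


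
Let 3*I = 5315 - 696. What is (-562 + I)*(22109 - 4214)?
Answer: 17495345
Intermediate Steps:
I = 4619/3 (I = (5315 - 696)/3 = (⅓)*4619 = 4619/3 ≈ 1539.7)
(-562 + I)*(22109 - 4214) = (-562 + 4619/3)*(22109 - 4214) = (2933/3)*17895 = 17495345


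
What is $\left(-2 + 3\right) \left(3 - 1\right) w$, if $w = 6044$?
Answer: $12088$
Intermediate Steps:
$\left(-2 + 3\right) \left(3 - 1\right) w = \left(-2 + 3\right) \left(3 - 1\right) 6044 = 1 \cdot 2 \cdot 6044 = 2 \cdot 6044 = 12088$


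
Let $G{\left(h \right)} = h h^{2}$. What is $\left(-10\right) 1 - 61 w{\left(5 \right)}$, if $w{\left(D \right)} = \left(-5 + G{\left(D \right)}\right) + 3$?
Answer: $-7513$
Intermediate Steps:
$G{\left(h \right)} = h^{3}$
$w{\left(D \right)} = -2 + D^{3}$ ($w{\left(D \right)} = \left(-5 + D^{3}\right) + 3 = -2 + D^{3}$)
$\left(-10\right) 1 - 61 w{\left(5 \right)} = \left(-10\right) 1 - 61 \left(-2 + 5^{3}\right) = -10 - 61 \left(-2 + 125\right) = -10 - 7503 = -7513$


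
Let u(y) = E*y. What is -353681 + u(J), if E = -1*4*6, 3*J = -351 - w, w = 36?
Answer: -350585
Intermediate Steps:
J = -129 (J = (-351 - 1*36)/3 = (-351 - 36)/3 = (⅓)*(-387) = -129)
E = -24 (E = -4*6 = -24)
u(y) = -24*y
-353681 + u(J) = -353681 - 24*(-129) = -353681 + 3096 = -350585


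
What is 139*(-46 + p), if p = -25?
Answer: -9869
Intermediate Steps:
139*(-46 + p) = 139*(-46 - 25) = 139*(-71) = -9869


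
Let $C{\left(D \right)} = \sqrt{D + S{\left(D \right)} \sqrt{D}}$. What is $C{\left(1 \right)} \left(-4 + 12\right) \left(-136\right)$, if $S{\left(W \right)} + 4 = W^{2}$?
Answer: $- 1088 i \sqrt{2} \approx - 1538.7 i$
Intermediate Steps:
$S{\left(W \right)} = -4 + W^{2}$
$C{\left(D \right)} = \sqrt{D + \sqrt{D} \left(-4 + D^{2}\right)}$ ($C{\left(D \right)} = \sqrt{D + \left(-4 + D^{2}\right) \sqrt{D}} = \sqrt{D + \sqrt{D} \left(-4 + D^{2}\right)}$)
$C{\left(1 \right)} \left(-4 + 12\right) \left(-136\right) = \sqrt{1 + \sqrt{1} \left(-4 + 1^{2}\right)} \left(-4 + 12\right) \left(-136\right) = \sqrt{1 + 1 \left(-4 + 1\right)} 8 \left(-136\right) = \sqrt{1 + 1 \left(-3\right)} 8 \left(-136\right) = \sqrt{1 - 3} \cdot 8 \left(-136\right) = \sqrt{-2} \cdot 8 \left(-136\right) = i \sqrt{2} \cdot 8 \left(-136\right) = 8 i \sqrt{2} \left(-136\right) = - 1088 i \sqrt{2}$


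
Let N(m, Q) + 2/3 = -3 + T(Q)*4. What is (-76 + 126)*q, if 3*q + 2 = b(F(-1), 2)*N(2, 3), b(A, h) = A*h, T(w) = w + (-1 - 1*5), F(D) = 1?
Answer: -5000/9 ≈ -555.56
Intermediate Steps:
T(w) = -6 + w (T(w) = w + (-1 - 5) = w - 6 = -6 + w)
N(m, Q) = -83/3 + 4*Q (N(m, Q) = -⅔ + (-3 + (-6 + Q)*4) = -⅔ + (-3 + (-24 + 4*Q)) = -⅔ + (-27 + 4*Q) = -83/3 + 4*Q)
q = -100/9 (q = -⅔ + ((1*2)*(-83/3 + 4*3))/3 = -⅔ + (2*(-83/3 + 12))/3 = -⅔ + (2*(-47/3))/3 = -⅔ + (⅓)*(-94/3) = -⅔ - 94/9 = -100/9 ≈ -11.111)
(-76 + 126)*q = (-76 + 126)*(-100/9) = 50*(-100/9) = -5000/9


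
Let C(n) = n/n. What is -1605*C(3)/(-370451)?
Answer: 1605/370451 ≈ 0.0043326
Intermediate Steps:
C(n) = 1
-1605*C(3)/(-370451) = -1605*1/(-370451) = -1605*(-1/370451) = 1605/370451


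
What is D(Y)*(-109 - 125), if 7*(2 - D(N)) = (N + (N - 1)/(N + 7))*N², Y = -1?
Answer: -3588/7 ≈ -512.57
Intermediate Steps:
D(N) = 2 - N²*(N + (-1 + N)/(7 + N))/7 (D(N) = 2 - (N + (N - 1)/(N + 7))*N²/7 = 2 - (N + (-1 + N)/(7 + N))*N²/7 = 2 - N²*(N + (-1 + N)/(7 + N))/7)
D(Y)*(-109 - 125) = ((98 + (-1)² - 1*(-1)⁴ - 8*(-1)³ + 14*(-1))/(7*(7 - 1)))*(-109 - 125) = ((⅐)*(98 + 1 - 1*1 - 8*(-1) - 14)/6)*(-234) = ((⅐)*(⅙)*(98 + 1 - 1 + 8 - 14))*(-234) = ((⅐)*(⅙)*92)*(-234) = (46/21)*(-234) = -3588/7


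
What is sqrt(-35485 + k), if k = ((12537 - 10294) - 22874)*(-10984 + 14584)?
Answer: I*sqrt(74307085) ≈ 8620.2*I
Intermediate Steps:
k = -74271600 (k = (2243 - 22874)*3600 = -20631*3600 = -74271600)
sqrt(-35485 + k) = sqrt(-35485 - 74271600) = sqrt(-74307085) = I*sqrt(74307085)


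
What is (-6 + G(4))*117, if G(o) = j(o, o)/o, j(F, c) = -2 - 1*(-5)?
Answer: -2457/4 ≈ -614.25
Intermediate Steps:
j(F, c) = 3 (j(F, c) = -2 + 5 = 3)
G(o) = 3/o
(-6 + G(4))*117 = (-6 + 3/4)*117 = -21/4*117 = -2457/4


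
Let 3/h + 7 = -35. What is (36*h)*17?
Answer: -306/7 ≈ -43.714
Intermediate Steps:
h = -1/14 (h = 3/(-7 - 35) = 3/(-42) = 3*(-1/42) = -1/14 ≈ -0.071429)
(36*h)*17 = (36*(-1/14))*17 = -18/7*17 = -306/7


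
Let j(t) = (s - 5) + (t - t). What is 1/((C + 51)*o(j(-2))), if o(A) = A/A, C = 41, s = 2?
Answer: 1/92 ≈ 0.010870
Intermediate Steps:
j(t) = -3 (j(t) = (2 - 5) + (t - t) = -3 + 0 = -3)
o(A) = 1
1/((C + 51)*o(j(-2))) = 1/((41 + 51)*1) = 1/(92*1) = 1/92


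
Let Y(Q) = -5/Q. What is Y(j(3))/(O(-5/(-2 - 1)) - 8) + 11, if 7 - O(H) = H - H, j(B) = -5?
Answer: 10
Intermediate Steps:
O(H) = 7 (O(H) = 7 - (H - H) = 7 - 1*0 = 7 + 0 = 7)
Y(j(3))/(O(-5/(-2 - 1)) - 8) + 11 = (-5/(-5))/(7 - 8) + 11 = (-5*(-⅕))/(-1) + 11 = -1*1 + 11 = -1 + 11 = 10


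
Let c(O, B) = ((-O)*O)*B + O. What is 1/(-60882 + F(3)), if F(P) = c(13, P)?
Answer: -1/61376 ≈ -1.6293e-5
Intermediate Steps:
c(O, B) = O - B*O**2 (c(O, B) = (-O**2)*B + O = -B*O**2 + O = O - B*O**2)
F(P) = 13 - 169*P (F(P) = 13*(1 - 1*P*13) = 13*(1 - 13*P) = 13 - 169*P)
1/(-60882 + F(3)) = 1/(-60882 + (13 - 169*3)) = 1/(-60882 + (13 - 507)) = 1/(-60882 - 494) = 1/(-61376) = -1/61376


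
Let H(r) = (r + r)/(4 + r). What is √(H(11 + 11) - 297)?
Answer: I*√49907/13 ≈ 17.185*I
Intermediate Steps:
H(r) = 2*r/(4 + r) (H(r) = (2*r)/(4 + r) = 2*r/(4 + r))
√(H(11 + 11) - 297) = √(2*(11 + 11)/(4 + (11 + 11)) - 297) = √(2*22/(4 + 22) - 297) = √(2*22/26 - 297) = √(2*22*(1/26) - 297) = √(22/13 - 297) = √(-3839/13) = I*√49907/13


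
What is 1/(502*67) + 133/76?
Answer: 117721/67268 ≈ 1.7500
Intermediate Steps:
1/(502*67) + 133/76 = (1/502)*(1/67) + 133*(1/76) = 1/33634 + 7/4 = 117721/67268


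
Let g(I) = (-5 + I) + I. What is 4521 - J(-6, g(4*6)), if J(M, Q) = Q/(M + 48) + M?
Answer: 190091/42 ≈ 4526.0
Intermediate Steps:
g(I) = -5 + 2*I
J(M, Q) = M + Q/(48 + M) (J(M, Q) = Q/(48 + M) + M = M + Q/(48 + M))
4521 - J(-6, g(4*6)) = 4521 - ((-5 + 2*(4*6)) + (-6)**2 + 48*(-6))/(48 - 6) = 4521 - ((-5 + 2*24) + 36 - 288)/42 = 4521 - ((-5 + 48) + 36 - 288)/42 = 4521 - (43 + 36 - 288)/42 = 4521 - (-209)/42 = 4521 - 1*(-209/42) = 4521 + 209/42 = 190091/42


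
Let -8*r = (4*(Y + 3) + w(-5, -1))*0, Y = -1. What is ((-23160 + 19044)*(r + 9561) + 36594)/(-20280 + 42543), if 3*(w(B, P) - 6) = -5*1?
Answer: -13105494/7421 ≈ -1766.0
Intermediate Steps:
w(B, P) = 13/3 (w(B, P) = 6 + (-5*1)/3 = 6 + (⅓)*(-5) = 6 - 5/3 = 13/3)
r = 0 (r = -(4*(-1 + 3) + 13/3)*0/8 = -(4*2 + 13/3)*0/8 = -(8 + 13/3)*0/8 = -37*0/24 = -⅛*0 = 0)
((-23160 + 19044)*(r + 9561) + 36594)/(-20280 + 42543) = ((-23160 + 19044)*(0 + 9561) + 36594)/(-20280 + 42543) = (-4116*9561 + 36594)/22263 = (-39353076 + 36594)*(1/22263) = -39316482*1/22263 = -13105494/7421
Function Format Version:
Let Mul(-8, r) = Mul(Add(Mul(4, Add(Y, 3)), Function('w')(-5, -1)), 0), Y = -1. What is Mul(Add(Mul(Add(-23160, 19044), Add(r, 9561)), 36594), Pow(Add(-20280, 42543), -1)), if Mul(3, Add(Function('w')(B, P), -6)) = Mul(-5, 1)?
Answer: Rational(-13105494, 7421) ≈ -1766.0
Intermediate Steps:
Function('w')(B, P) = Rational(13, 3) (Function('w')(B, P) = Add(6, Mul(Rational(1, 3), Mul(-5, 1))) = Add(6, Mul(Rational(1, 3), -5)) = Add(6, Rational(-5, 3)) = Rational(13, 3))
r = 0 (r = Mul(Rational(-1, 8), Mul(Add(Mul(4, Add(-1, 3)), Rational(13, 3)), 0)) = Mul(Rational(-1, 8), Mul(Add(Mul(4, 2), Rational(13, 3)), 0)) = Mul(Rational(-1, 8), Mul(Add(8, Rational(13, 3)), 0)) = Mul(Rational(-1, 8), Mul(Rational(37, 3), 0)) = Mul(Rational(-1, 8), 0) = 0)
Mul(Add(Mul(Add(-23160, 19044), Add(r, 9561)), 36594), Pow(Add(-20280, 42543), -1)) = Mul(Add(Mul(Add(-23160, 19044), Add(0, 9561)), 36594), Pow(Add(-20280, 42543), -1)) = Mul(Add(Mul(-4116, 9561), 36594), Pow(22263, -1)) = Mul(Add(-39353076, 36594), Rational(1, 22263)) = Mul(-39316482, Rational(1, 22263)) = Rational(-13105494, 7421)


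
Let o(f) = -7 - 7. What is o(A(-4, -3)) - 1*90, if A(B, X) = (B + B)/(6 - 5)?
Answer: -104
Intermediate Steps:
A(B, X) = 2*B (A(B, X) = (2*B)/1 = (2*B)*1 = 2*B)
o(f) = -14
o(A(-4, -3)) - 1*90 = -14 - 1*90 = -14 - 90 = -104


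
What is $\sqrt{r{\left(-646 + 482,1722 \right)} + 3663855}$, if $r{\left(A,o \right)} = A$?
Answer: $\sqrt{3663691} \approx 1914.1$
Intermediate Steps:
$\sqrt{r{\left(-646 + 482,1722 \right)} + 3663855} = \sqrt{\left(-646 + 482\right) + 3663855} = \sqrt{-164 + 3663855} = \sqrt{3663691}$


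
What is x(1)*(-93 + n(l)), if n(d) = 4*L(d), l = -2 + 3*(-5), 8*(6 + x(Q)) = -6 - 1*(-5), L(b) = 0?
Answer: 4557/8 ≈ 569.63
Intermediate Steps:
x(Q) = -49/8 (x(Q) = -6 + (-6 - 1*(-5))/8 = -6 + (-6 + 5)/8 = -6 + (1/8)*(-1) = -6 - 1/8 = -49/8)
l = -17 (l = -2 - 15 = -17)
n(d) = 0 (n(d) = 4*0 = 0)
x(1)*(-93 + n(l)) = -49*(-93 + 0)/8 = -49/8*(-93) = 4557/8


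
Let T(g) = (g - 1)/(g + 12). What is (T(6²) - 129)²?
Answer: 37908649/2304 ≈ 16453.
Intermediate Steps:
T(g) = (-1 + g)/(12 + g)
(T(6²) - 129)² = ((-1 + 6²)/(12 + 6²) - 129)² = ((-1 + 36)/(12 + 36) - 129)² = (35/48 - 129)² = (-6157/48)² = 37908649/2304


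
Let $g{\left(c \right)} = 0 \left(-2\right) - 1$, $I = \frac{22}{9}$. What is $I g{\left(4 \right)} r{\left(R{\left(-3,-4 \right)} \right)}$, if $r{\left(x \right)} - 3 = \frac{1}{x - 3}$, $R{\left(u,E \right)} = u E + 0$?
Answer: $- \frac{616}{81} \approx -7.6049$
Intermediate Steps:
$I = \frac{22}{9}$ ($I = 22 \cdot \frac{1}{9} = \frac{22}{9} \approx 2.4444$)
$R{\left(u,E \right)} = E u$ ($R{\left(u,E \right)} = E u + 0 = E u$)
$r{\left(x \right)} = 3 + \frac{1}{-3 + x}$ ($r{\left(x \right)} = 3 + \frac{1}{x - 3} = 3 + \frac{1}{-3 + x}$)
$g{\left(c \right)} = -1$ ($g{\left(c \right)} = 0 - 1 = -1$)
$I g{\left(4 \right)} r{\left(R{\left(-3,-4 \right)} \right)} = \frac{22}{9} \left(-1\right) \frac{-8 + 3 \left(\left(-4\right) \left(-3\right)\right)}{-3 - -12} = - \frac{22 \frac{-8 + 3 \cdot 12}{-3 + 12}}{9} = - \frac{22 \frac{-8 + 36}{9}}{9} = - \frac{22 \cdot \frac{1}{9} \cdot 28}{9} = \left(- \frac{22}{9}\right) \frac{28}{9} = - \frac{616}{81}$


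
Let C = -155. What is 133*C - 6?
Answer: -20621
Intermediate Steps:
133*C - 6 = 133*(-155) - 6 = -20615 - 6 = -20621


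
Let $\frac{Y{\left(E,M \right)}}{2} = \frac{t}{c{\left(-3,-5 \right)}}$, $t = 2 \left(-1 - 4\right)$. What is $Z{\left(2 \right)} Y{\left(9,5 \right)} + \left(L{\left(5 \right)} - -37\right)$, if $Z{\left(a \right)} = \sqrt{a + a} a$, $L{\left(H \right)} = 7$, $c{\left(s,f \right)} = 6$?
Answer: $\frac{92}{3} \approx 30.667$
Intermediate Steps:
$t = -10$ ($t = 2 \left(-5\right) = -10$)
$Y{\left(E,M \right)} = - \frac{10}{3}$ ($Y{\left(E,M \right)} = 2 \left(- \frac{10}{6}\right) = 2 \left(\left(-10\right) \frac{1}{6}\right) = 2 \left(- \frac{5}{3}\right) = - \frac{10}{3}$)
$Z{\left(a \right)} = \sqrt{2} a^{\frac{3}{2}}$ ($Z{\left(a \right)} = \sqrt{2 a} a = \sqrt{2} \sqrt{a} a = \sqrt{2} a^{\frac{3}{2}}$)
$Z{\left(2 \right)} Y{\left(9,5 \right)} + \left(L{\left(5 \right)} - -37\right) = \sqrt{2} \cdot 2^{\frac{3}{2}} \left(- \frac{10}{3}\right) + \left(7 - -37\right) = \sqrt{2} \cdot 2 \sqrt{2} \left(- \frac{10}{3}\right) + \left(7 + 37\right) = 4 \left(- \frac{10}{3}\right) + 44 = - \frac{40}{3} + 44 = \frac{92}{3}$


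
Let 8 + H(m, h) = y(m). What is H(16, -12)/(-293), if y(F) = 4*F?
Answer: -56/293 ≈ -0.19113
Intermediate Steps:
H(m, h) = -8 + 4*m
H(16, -12)/(-293) = (-8 + 4*16)/(-293) = (-8 + 64)*(-1/293) = 56*(-1/293) = -56/293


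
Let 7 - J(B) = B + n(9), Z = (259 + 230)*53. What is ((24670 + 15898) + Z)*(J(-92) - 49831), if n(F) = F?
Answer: -3307030385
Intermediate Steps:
Z = 25917 (Z = 489*53 = 25917)
J(B) = -2 - B (J(B) = 7 - (B + 9) = 7 - (9 + B) = 7 + (-9 - B) = -2 - B)
((24670 + 15898) + Z)*(J(-92) - 49831) = ((24670 + 15898) + 25917)*((-2 - 1*(-92)) - 49831) = (40568 + 25917)*((-2 + 92) - 49831) = 66485*(90 - 49831) = 66485*(-49741) = -3307030385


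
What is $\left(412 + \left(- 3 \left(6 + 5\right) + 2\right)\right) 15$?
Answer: $5715$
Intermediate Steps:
$\left(412 + \left(- 3 \left(6 + 5\right) + 2\right)\right) 15 = \left(412 + \left(\left(-3\right) 11 + 2\right)\right) 15 = \left(412 + \left(-33 + 2\right)\right) 15 = \left(412 - 31\right) 15 = 381 \cdot 15 = 5715$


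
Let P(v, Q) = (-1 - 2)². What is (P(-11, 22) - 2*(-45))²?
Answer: 9801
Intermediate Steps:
P(v, Q) = 9 (P(v, Q) = (-3)² = 9)
(P(-11, 22) - 2*(-45))² = (9 - 2*(-45))² = (9 + 90)² = 99² = 9801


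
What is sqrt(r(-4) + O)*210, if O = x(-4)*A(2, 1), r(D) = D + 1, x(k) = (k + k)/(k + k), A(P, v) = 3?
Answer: 0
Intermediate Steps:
x(k) = 1 (x(k) = (2*k)/((2*k)) = (2*k)*(1/(2*k)) = 1)
r(D) = 1 + D
O = 3 (O = 1*3 = 3)
sqrt(r(-4) + O)*210 = sqrt((1 - 4) + 3)*210 = sqrt(-3 + 3)*210 = sqrt(0)*210 = 0*210 = 0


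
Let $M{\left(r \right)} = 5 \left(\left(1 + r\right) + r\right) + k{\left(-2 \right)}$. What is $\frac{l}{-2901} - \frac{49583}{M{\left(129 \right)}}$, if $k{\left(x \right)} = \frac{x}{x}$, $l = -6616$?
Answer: $- \frac{45088649}{1253232} \approx -35.978$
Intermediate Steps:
$k{\left(x \right)} = 1$
$M{\left(r \right)} = 6 + 10 r$ ($M{\left(r \right)} = 5 \left(\left(1 + r\right) + r\right) + 1 = 5 \left(1 + 2 r\right) + 1 = \left(5 + 10 r\right) + 1 = 6 + 10 r$)
$\frac{l}{-2901} - \frac{49583}{M{\left(129 \right)}} = - \frac{6616}{-2901} - \frac{49583}{6 + 10 \cdot 129} = \left(-6616\right) \left(- \frac{1}{2901}\right) - \frac{49583}{6 + 1290} = \frac{6616}{2901} - \frac{49583}{1296} = - \frac{45088649}{1253232}$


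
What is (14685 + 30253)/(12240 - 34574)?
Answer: -22469/11167 ≈ -2.0121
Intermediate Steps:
(14685 + 30253)/(12240 - 34574) = 44938/(-22334) = 44938*(-1/22334) = -22469/11167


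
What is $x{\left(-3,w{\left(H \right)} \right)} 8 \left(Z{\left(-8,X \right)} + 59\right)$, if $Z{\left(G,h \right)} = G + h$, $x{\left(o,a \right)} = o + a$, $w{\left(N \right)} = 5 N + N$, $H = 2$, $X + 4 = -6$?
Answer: $2952$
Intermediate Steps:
$X = -10$ ($X = -4 - 6 = -10$)
$w{\left(N \right)} = 6 N$
$x{\left(o,a \right)} = a + o$
$x{\left(-3,w{\left(H \right)} \right)} 8 \left(Z{\left(-8,X \right)} + 59\right) = \left(6 \cdot 2 - 3\right) 8 \left(\left(-8 - 10\right) + 59\right) = \left(12 - 3\right) 8 \left(-18 + 59\right) = 9 \cdot 8 \cdot 41 = 72 \cdot 41 = 2952$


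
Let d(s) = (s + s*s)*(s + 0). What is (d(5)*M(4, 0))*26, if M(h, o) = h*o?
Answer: 0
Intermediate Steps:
d(s) = s*(s + s**2) (d(s) = (s + s**2)*s = s*(s + s**2))
(d(5)*M(4, 0))*26 = ((5**2*(1 + 5))*(4*0))*26 = ((25*6)*0)*26 = (150*0)*26 = 0*26 = 0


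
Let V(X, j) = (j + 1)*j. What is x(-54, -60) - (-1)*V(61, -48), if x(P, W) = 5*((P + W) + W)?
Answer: 1386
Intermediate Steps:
x(P, W) = 5*P + 10*W (x(P, W) = 5*(P + 2*W) = 5*P + 10*W)
V(X, j) = j*(1 + j) (V(X, j) = (1 + j)*j = j*(1 + j))
x(-54, -60) - (-1)*V(61, -48) = (5*(-54) + 10*(-60)) - (-1)*(-48*(1 - 48)) = (-270 - 600) - (-1)*(-48*(-47)) = -870 - (-1)*2256 = -870 - 1*(-2256) = -870 + 2256 = 1386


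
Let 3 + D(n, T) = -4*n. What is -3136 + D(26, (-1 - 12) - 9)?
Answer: -3243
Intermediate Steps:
D(n, T) = -3 - 4*n
-3136 + D(26, (-1 - 12) - 9) = -3136 + (-3 - 4*26) = -3136 + (-3 - 104) = -3136 - 107 = -3243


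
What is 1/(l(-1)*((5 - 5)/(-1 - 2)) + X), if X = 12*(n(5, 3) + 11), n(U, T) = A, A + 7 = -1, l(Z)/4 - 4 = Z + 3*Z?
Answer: 1/36 ≈ 0.027778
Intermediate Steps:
l(Z) = 16 + 16*Z (l(Z) = 16 + 4*(Z + 3*Z) = 16 + 4*(4*Z) = 16 + 16*Z)
A = -8 (A = -7 - 1 = -8)
n(U, T) = -8
X = 36 (X = 12*(-8 + 11) = 12*3 = 36)
1/(l(-1)*((5 - 5)/(-1 - 2)) + X) = 1/((16 + 16*(-1))*((5 - 5)/(-1 - 2)) + 36) = 1/((16 - 16)*(0/(-3)) + 36) = 1/(0*(0*(-⅓)) + 36) = 1/(0*0 + 36) = 1/(0 + 36) = 1/36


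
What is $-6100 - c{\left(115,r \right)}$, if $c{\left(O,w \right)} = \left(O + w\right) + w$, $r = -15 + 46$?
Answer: $-6277$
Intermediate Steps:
$r = 31$
$c{\left(O,w \right)} = O + 2 w$
$-6100 - c{\left(115,r \right)} = -6100 - \left(115 + 2 \cdot 31\right) = -6100 - \left(115 + 62\right) = -6100 - 177 = -6277$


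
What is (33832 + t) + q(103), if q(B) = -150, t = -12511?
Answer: 21171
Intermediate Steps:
(33832 + t) + q(103) = (33832 - 12511) - 150 = 21321 - 150 = 21171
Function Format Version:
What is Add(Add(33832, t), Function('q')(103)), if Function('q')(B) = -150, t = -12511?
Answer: 21171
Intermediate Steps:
Add(Add(33832, t), Function('q')(103)) = Add(Add(33832, -12511), -150) = Add(21321, -150) = 21171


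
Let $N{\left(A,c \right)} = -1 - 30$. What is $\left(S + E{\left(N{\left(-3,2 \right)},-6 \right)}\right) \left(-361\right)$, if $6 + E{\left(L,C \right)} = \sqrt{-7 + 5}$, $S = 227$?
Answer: $-79781 - 361 i \sqrt{2} \approx -79781.0 - 510.53 i$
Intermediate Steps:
$N{\left(A,c \right)} = -31$ ($N{\left(A,c \right)} = -1 - 30 = -31$)
$E{\left(L,C \right)} = -6 + i \sqrt{2}$ ($E{\left(L,C \right)} = -6 + \sqrt{-7 + 5} = -6 + \sqrt{-2} = -6 + i \sqrt{2}$)
$\left(S + E{\left(N{\left(-3,2 \right)},-6 \right)}\right) \left(-361\right) = \left(227 - \left(6 - i \sqrt{2}\right)\right) \left(-361\right) = \left(221 + i \sqrt{2}\right) \left(-361\right) = -79781 - 361 i \sqrt{2}$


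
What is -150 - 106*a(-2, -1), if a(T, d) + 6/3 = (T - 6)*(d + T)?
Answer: -2482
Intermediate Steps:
a(T, d) = -2 + (-6 + T)*(T + d) (a(T, d) = -2 + (T - 6)*(d + T) = -2 + (-6 + T)*(T + d))
-150 - 106*a(-2, -1) = -150 - 106*(-2 + (-2)² - 6*(-2) - 6*(-1) - 2*(-1)) = -150 - 106*(-2 + 4 + 12 + 6 + 2) = -150 - 106*22 = -150 - 2332 = -2482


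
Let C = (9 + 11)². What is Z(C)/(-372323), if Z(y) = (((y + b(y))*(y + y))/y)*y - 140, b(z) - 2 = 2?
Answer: -323060/372323 ≈ -0.86769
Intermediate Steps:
b(z) = 4 (b(z) = 2 + 2 = 4)
C = 400 (C = 20² = 400)
Z(y) = -140 + y*(8 + 2*y) (Z(y) = (((y + 4)*(y + y))/y)*y - 140 = (((4 + y)*(2*y))/y)*y - 140 = ((2*y*(4 + y))/y)*y - 140 = (8 + 2*y)*y - 140 = y*(8 + 2*y) - 140 = -140 + y*(8 + 2*y))
Z(C)/(-372323) = (-140 + 2*400² + 8*400)/(-372323) = (-140 + 2*160000 + 3200)*(-1/372323) = (-140 + 320000 + 3200)*(-1/372323) = 323060*(-1/372323) = -323060/372323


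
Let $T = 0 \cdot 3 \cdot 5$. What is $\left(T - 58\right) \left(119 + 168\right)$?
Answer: $-16646$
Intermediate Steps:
$T = 0$ ($T = 0 \cdot 5 = 0$)
$\left(T - 58\right) \left(119 + 168\right) = \left(0 - 58\right) \left(119 + 168\right) = \left(-58\right) 287 = -16646$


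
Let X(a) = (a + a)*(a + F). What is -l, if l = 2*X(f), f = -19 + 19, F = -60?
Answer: 0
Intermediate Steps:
f = 0
X(a) = 2*a*(-60 + a) (X(a) = (a + a)*(a - 60) = (2*a)*(-60 + a) = 2*a*(-60 + a))
l = 0 (l = 2*(2*0*(-60 + 0)) = 2*(2*0*(-60)) = 2*0 = 0)
-l = -1*0 = 0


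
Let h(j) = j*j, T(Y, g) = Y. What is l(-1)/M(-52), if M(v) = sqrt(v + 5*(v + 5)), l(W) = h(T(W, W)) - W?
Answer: -2*I*sqrt(287)/287 ≈ -0.11806*I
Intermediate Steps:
h(j) = j**2
l(W) = W**2 - W
M(v) = sqrt(25 + 6*v) (M(v) = sqrt(v + 5*(5 + v)) = sqrt(v + (25 + 5*v)) = sqrt(25 + 6*v))
l(-1)/M(-52) = (-(-1 - 1))/(sqrt(25 + 6*(-52))) = (-1*(-2))/(sqrt(25 - 312)) = 2/(sqrt(-287)) = 2/((I*sqrt(287))) = 2*(-I*sqrt(287)/287) = -2*I*sqrt(287)/287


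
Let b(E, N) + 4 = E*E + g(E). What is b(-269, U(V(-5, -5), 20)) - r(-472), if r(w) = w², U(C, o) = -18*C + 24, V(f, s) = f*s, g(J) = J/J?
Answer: -150426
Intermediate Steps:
g(J) = 1
U(C, o) = 24 - 18*C
b(E, N) = -3 + E² (b(E, N) = -4 + (E*E + 1) = -4 + (E² + 1) = -4 + (1 + E²) = -3 + E²)
b(-269, U(V(-5, -5), 20)) - r(-472) = (-3 + (-269)²) - 1*(-472)² = (-3 + 72361) - 1*222784 = 72358 - 222784 = -150426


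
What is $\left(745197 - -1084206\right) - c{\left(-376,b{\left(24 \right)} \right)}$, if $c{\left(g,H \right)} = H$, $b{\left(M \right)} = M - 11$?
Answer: $1829390$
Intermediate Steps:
$b{\left(M \right)} = -11 + M$
$\left(745197 - -1084206\right) - c{\left(-376,b{\left(24 \right)} \right)} = \left(745197 - -1084206\right) - \left(-11 + 24\right) = \left(745197 + 1084206\right) - 13 = 1829403 - 13 = 1829390$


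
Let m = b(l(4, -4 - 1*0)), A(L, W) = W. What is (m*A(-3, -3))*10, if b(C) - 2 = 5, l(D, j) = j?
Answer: -210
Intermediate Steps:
b(C) = 7 (b(C) = 2 + 5 = 7)
m = 7
(m*A(-3, -3))*10 = (7*(-3))*10 = -21*10 = -210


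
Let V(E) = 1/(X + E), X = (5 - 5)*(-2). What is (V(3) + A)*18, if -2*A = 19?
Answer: -165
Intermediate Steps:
X = 0 (X = 0*(-2) = 0)
A = -19/2 (A = -1/2*19 = -19/2 ≈ -9.5000)
V(E) = 1/E (V(E) = 1/(0 + E) = 1/E)
(V(3) + A)*18 = (1/3 - 19/2)*18 = -55/6*18 = -165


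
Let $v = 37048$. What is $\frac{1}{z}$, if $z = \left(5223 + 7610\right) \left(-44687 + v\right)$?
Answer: $- \frac{1}{98031287} \approx -1.0201 \cdot 10^{-8}$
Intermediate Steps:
$z = -98031287$ ($z = \left(5223 + 7610\right) \left(-44687 + 37048\right) = 12833 \left(-7639\right) = -98031287$)
$\frac{1}{z} = \frac{1}{-98031287} = - \frac{1}{98031287}$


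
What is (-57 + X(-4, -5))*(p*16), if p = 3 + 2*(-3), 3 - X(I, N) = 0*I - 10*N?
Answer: 4992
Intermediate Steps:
X(I, N) = 3 + 10*N (X(I, N) = 3 - (0*I - 10*N) = 3 - (0 - 10*N) = 3 - (-10)*N = 3 + 10*N)
p = -3 (p = 3 - 6 = -3)
(-57 + X(-4, -5))*(p*16) = (-57 + (3 + 10*(-5)))*(-3*16) = (-57 + (3 - 50))*(-48) = (-57 - 47)*(-48) = -104*(-48) = 4992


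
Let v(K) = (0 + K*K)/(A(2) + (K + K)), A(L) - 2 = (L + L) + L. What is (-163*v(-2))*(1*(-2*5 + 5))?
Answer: 815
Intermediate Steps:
A(L) = 2 + 3*L (A(L) = 2 + ((L + L) + L) = 2 + (2*L + L) = 2 + 3*L)
v(K) = K²/(8 + 2*K) (v(K) = (0 + K*K)/((2 + 3*2) + (K + K)) = (0 + K²)/((2 + 6) + 2*K) = K²/(8 + 2*K))
(-163*v(-2))*(1*(-2*5 + 5)) = (-163*(-2)²/(2*(4 - 2)))*(1*(-2*5 + 5)) = (-163*4/(2*2))*(1*(-10 + 5)) = (-163*4/(2*2))*(1*(-5)) = -163*1*(-5) = -163*(-5) = 815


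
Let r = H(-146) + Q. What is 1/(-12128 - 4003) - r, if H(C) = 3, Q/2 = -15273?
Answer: 492689132/16131 ≈ 30543.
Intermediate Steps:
Q = -30546 (Q = 2*(-15273) = -30546)
r = -30543 (r = 3 - 30546 = -30543)
1/(-12128 - 4003) - r = 1/(-12128 - 4003) - 1*(-30543) = 1/(-16131) + 30543 = -1/16131 + 30543 = 492689132/16131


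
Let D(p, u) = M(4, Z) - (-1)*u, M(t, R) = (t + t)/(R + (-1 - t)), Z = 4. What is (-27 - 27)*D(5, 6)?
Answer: 108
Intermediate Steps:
M(t, R) = 2*t/(-1 + R - t) (M(t, R) = (2*t)/(-1 + R - t) = 2*t/(-1 + R - t))
D(p, u) = -8 + u (D(p, u) = -2*4/(1 + 4 - 1*4) - (-1)*u = -2*4/(1 + 4 - 4) + u = -2*4/1 + u = -2*4*1 + u = -8 + u)
(-27 - 27)*D(5, 6) = (-27 - 27)*(-8 + 6) = -54*(-2) = 108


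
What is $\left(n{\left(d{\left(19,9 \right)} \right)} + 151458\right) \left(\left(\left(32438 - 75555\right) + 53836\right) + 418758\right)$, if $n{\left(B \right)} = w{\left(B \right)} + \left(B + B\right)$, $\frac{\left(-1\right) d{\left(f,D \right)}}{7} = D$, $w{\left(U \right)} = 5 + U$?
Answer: $64968703698$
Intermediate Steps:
$d{\left(f,D \right)} = - 7 D$
$n{\left(B \right)} = 5 + 3 B$ ($n{\left(B \right)} = \left(5 + B\right) + \left(B + B\right) = \left(5 + B\right) + 2 B = 5 + 3 B$)
$\left(n{\left(d{\left(19,9 \right)} \right)} + 151458\right) \left(\left(\left(32438 - 75555\right) + 53836\right) + 418758\right) = \left(\left(5 + 3 \left(\left(-7\right) 9\right)\right) + 151458\right) \left(\left(\left(32438 - 75555\right) + 53836\right) + 418758\right) = \left(\left(5 + 3 \left(-63\right)\right) + 151458\right) \left(\left(-43117 + 53836\right) + 418758\right) = \left(\left(5 - 189\right) + 151458\right) \left(10719 + 418758\right) = \left(-184 + 151458\right) 429477 = 151274 \cdot 429477 = 64968703698$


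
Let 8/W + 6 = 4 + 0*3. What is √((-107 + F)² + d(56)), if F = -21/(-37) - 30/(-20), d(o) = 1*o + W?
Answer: √60579977/74 ≈ 105.18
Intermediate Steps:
W = -4 (W = 8/(-6 + (4 + 0*3)) = 8/(-6 + (4 + 0)) = 8/(-6 + 4) = 8/(-2) = 8*(-½) = -4)
d(o) = -4 + o (d(o) = 1*o - 4 = o - 4 = -4 + o)
F = 153/74 (F = -21*(-1/37) - 30*(-1/20) = 21/37 + 3/2 = 153/74 ≈ 2.0676)
√((-107 + F)² + d(56)) = √((-107 + 153/74)² + (-4 + 56)) = √((-7765/74)² + 52) = √(60295225/5476 + 52) = √(60579977/5476) = √60579977/74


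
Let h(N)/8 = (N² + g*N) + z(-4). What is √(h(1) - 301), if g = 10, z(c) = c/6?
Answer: I*√1965/3 ≈ 14.776*I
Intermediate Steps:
z(c) = c/6 (z(c) = c*(⅙) = c/6)
h(N) = -16/3 + 8*N² + 80*N (h(N) = 8*((N² + 10*N) + (⅙)*(-4)) = 8*((N² + 10*N) - ⅔) = 8*(-⅔ + N² + 10*N) = -16/3 + 8*N² + 80*N)
√(h(1) - 301) = √((-16/3 + 8*1² + 80*1) - 301) = √((-16/3 + 8*1 + 80) - 301) = √((-16/3 + 8 + 80) - 301) = √(248/3 - 301) = √(-655/3) = I*√1965/3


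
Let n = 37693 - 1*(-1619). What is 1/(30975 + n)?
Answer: 1/70287 ≈ 1.4227e-5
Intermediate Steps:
n = 39312 (n = 37693 + 1619 = 39312)
1/(30975 + n) = 1/(30975 + 39312) = 1/70287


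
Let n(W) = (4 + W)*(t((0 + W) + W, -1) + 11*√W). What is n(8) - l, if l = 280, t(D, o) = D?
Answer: -88 + 264*√2 ≈ 285.35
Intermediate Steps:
n(W) = (4 + W)*(2*W + 11*√W) (n(W) = (4 + W)*(((0 + W) + W) + 11*√W) = (4 + W)*((W + W) + 11*√W) = (4 + W)*(2*W + 11*√W))
n(8) - l = (2*8² + 8*8 + 11*8^(3/2) + 44*√8) - 1*280 = (2*64 + 64 + 11*(16*√2) + 44*(2*√2)) - 280 = (128 + 64 + 176*√2 + 88*√2) - 280 = (192 + 264*√2) - 280 = -88 + 264*√2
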